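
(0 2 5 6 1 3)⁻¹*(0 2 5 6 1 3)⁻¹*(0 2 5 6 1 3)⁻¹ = (0 6)(1 2)(3 5)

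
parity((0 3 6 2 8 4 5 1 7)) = even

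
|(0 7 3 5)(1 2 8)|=12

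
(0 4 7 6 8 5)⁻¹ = (0 5 8 6 7 4)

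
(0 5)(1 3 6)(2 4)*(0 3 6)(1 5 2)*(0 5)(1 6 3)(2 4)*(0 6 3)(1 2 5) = (0 4 3 1)(2 5)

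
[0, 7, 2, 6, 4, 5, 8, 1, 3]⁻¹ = [0, 7, 2, 8, 4, 5, 3, 1, 6]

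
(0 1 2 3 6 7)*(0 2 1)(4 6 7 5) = (2 3 7)(4 6 5)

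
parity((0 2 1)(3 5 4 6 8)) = even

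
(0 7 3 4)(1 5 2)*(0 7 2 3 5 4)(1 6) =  (0 2 6 1 4 7 5 3)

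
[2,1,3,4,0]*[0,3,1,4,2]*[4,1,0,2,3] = [1,2,3,0,4]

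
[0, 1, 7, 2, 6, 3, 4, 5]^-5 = [0, 1, 3, 5, 6, 7, 4, 2]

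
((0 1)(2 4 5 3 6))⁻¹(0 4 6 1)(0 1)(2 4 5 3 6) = (0 1 5 2)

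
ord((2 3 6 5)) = 4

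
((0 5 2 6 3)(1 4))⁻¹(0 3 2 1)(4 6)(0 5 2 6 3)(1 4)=(0 6 4 5)(1 3)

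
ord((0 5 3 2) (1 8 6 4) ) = 4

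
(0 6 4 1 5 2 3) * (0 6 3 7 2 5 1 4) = (0 3 6) (2 7) 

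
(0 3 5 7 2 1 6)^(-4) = (0 7 6 5 1 3 2)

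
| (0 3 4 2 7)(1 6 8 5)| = 20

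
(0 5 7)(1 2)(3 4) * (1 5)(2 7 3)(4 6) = (0 1 7)(2 5 3 6 4)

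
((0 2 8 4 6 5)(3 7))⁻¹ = (0 5 6 4 8 2)(3 7)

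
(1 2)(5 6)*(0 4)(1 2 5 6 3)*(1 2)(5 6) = (0 4)(1 6 5 3 2)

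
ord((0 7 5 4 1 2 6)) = 7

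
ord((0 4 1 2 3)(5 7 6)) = 15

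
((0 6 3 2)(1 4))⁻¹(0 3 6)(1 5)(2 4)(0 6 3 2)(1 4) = (0 1)(2 3 6)(4 5)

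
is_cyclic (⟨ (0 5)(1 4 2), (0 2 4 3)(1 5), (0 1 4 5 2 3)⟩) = no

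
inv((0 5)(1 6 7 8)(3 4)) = (0 5)(1 8 7 6)(3 4)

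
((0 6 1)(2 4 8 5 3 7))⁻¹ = (0 1 6)(2 7 3 5 8 4)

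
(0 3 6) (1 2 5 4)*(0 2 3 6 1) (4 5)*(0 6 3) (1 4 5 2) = (0 3 4 6 1) (2 5) 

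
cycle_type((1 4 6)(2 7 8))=3^2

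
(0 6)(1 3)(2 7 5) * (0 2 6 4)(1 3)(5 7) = (0 4)(2 5 6)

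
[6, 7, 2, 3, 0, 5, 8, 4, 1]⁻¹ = [4, 8, 2, 3, 7, 5, 0, 1, 6]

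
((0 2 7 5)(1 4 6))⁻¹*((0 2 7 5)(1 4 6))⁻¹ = (0 7)(1 4 6)(2 5)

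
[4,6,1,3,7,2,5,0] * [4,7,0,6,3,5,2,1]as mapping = [0→3,1→2,2→7,3→6,4→1,5→0,6→5,7→4]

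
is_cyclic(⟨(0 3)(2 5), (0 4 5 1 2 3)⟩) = no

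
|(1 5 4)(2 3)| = 6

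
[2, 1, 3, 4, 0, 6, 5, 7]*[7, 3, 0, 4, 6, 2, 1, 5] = [0, 3, 4, 6, 7, 1, 2, 5]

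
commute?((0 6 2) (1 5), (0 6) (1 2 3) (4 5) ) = no:(0 6 2) (1 5) * (0 6) (1 2 3) (4 5) = (1 4 5 2 6 3), (0 6) (1 2 3) (4 5) * (0 6 2) (1 5) = (0 2 3 5 4 1) 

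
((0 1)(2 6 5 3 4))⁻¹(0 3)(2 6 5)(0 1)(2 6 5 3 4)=(1 4)(3 6 5)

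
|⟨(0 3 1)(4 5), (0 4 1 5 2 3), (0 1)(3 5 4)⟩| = 720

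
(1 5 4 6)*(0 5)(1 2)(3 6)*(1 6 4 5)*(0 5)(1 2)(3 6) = (0 2 3 4 6 1 5)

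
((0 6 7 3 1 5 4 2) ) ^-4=(0 1) (2 3) (4 7) (5 6) 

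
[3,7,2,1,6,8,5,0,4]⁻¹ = [7,3,2,0,8,6,4,1,5]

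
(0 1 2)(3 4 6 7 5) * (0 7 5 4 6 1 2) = (0 2 7 4 1)(3 6 5)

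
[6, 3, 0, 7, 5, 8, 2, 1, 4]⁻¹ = [2, 7, 6, 1, 8, 4, 0, 3, 5]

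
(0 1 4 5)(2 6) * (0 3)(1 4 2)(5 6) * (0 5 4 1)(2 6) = (0 1 6)(2 4)(3 5)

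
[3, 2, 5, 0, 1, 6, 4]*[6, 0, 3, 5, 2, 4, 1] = [5, 3, 4, 6, 0, 1, 2]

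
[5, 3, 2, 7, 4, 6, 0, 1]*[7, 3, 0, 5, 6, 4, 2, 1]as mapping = [0→4, 1→5, 2→0, 3→1, 4→6, 5→2, 6→7, 7→3]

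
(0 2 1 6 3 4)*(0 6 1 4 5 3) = (0 2 4 6)(3 5)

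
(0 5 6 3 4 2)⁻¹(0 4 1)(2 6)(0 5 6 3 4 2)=(0 3)(1 5 2)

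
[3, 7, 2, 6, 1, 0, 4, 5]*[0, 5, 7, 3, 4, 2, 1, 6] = [3, 6, 7, 1, 5, 0, 4, 2]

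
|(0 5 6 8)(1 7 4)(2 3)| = 12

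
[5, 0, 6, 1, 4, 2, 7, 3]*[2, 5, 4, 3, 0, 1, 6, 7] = [1, 2, 6, 5, 0, 4, 7, 3]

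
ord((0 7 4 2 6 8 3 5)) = 8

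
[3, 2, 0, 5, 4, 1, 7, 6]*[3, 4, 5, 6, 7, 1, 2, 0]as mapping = [0→6, 1→5, 2→3, 3→1, 4→7, 5→4, 6→0, 7→2]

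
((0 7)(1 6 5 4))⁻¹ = (0 7)(1 4 5 6)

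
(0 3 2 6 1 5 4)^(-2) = (0 5 6 3 4 1 2)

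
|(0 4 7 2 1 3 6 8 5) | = 9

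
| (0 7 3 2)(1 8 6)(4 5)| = 12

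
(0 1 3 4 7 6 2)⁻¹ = (0 2 6 7 4 3 1)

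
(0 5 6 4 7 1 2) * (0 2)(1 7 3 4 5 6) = (0 6 5 1)(3 4)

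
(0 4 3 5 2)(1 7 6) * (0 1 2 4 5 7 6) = (0 5 4 3 7)(1 6 2)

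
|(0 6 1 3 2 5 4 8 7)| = 9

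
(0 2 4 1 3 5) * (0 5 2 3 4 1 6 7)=(0 3 2 1 4 6 7)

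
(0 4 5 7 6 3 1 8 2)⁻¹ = (0 2 8 1 3 6 7 5 4)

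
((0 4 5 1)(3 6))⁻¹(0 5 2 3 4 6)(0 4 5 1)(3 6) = (1 2 6 5 3 4)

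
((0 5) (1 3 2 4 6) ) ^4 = (1 6 4 2 3) 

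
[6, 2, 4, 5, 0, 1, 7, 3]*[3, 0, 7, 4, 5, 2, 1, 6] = [1, 7, 5, 2, 3, 0, 6, 4]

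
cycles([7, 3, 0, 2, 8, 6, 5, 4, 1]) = (0 7 4 8 1 3 2)(5 6)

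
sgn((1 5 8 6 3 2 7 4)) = -1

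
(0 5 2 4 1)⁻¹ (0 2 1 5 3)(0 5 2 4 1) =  (0 2 3 5 4)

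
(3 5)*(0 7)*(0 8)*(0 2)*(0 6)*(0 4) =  (0 7 8 2 6 4)(3 5)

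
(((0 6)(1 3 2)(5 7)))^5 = (0 6)(1 2 3)(5 7)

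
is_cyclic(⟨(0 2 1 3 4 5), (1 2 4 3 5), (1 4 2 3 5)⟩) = no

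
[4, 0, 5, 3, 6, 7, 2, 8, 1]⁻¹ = [1, 8, 6, 3, 0, 2, 4, 5, 7]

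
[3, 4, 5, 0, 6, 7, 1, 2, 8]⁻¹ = [3, 6, 7, 0, 1, 2, 4, 5, 8]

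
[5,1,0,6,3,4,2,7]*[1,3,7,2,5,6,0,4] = [6,3,1,0,2,5,7,4]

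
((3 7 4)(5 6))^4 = (3 7 4)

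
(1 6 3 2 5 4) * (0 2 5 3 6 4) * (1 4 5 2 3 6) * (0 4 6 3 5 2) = (0 5 4 6 1 2 3) 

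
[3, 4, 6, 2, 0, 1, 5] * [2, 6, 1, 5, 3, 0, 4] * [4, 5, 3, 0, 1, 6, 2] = [6, 0, 1, 5, 3, 2, 4] 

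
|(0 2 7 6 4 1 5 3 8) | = 9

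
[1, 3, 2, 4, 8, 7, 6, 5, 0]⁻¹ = [8, 0, 2, 1, 3, 7, 6, 5, 4]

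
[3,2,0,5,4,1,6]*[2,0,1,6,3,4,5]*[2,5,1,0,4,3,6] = [6,5,1,4,0,2,3]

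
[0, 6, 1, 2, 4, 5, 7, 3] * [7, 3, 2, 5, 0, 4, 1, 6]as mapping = [0→7, 1→1, 2→3, 3→2, 4→0, 5→4, 6→6, 7→5]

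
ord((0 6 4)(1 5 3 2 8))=15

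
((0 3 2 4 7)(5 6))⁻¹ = (0 7 4 2 3)(5 6)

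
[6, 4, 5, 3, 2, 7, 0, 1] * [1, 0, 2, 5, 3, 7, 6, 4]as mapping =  [0→6, 1→3, 2→7, 3→5, 4→2, 5→4, 6→1, 7→0]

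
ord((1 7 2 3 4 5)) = 6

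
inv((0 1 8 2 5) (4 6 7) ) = (0 5 2 8 1) (4 7 6) 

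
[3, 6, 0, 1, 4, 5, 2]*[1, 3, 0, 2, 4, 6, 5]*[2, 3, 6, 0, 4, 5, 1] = [6, 5, 3, 0, 4, 1, 2]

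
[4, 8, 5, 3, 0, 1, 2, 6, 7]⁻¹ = [4, 5, 6, 3, 0, 2, 7, 8, 1]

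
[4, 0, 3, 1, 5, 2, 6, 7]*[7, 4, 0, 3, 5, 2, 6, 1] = [5, 7, 3, 4, 2, 0, 6, 1]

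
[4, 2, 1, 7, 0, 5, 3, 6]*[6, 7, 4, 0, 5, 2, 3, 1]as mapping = [0→5, 1→4, 2→7, 3→1, 4→6, 5→2, 6→0, 7→3]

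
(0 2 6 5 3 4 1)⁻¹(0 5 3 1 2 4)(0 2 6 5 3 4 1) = (0 6 1 2 3 4)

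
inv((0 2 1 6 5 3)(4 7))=(0 3 5 6 1 2)(4 7)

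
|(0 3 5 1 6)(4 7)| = 10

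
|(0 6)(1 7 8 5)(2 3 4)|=12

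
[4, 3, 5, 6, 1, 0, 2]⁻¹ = [5, 4, 6, 1, 0, 2, 3]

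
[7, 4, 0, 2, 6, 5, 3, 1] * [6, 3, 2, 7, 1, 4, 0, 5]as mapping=[0→5, 1→1, 2→6, 3→2, 4→0, 5→4, 6→7, 7→3]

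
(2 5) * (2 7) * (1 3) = (1 3)(2 5 7)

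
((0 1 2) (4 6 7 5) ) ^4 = (0 1 2) 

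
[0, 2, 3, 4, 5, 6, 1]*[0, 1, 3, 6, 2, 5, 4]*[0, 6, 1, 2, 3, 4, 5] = [0, 2, 5, 1, 4, 3, 6]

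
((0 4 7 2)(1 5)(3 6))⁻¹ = (0 2 7 4)(1 5)(3 6)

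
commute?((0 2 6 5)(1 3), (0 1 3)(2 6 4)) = no:(0 2 6 5)(1 3) * (0 1 3)(2 6 4) = (0 6 5 1)(2 4), (0 1 3)(2 6 4) * (0 2 6 5)(1 3) = (0 3 2 5)(4 6)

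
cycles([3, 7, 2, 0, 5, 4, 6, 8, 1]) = (0 3)(1 7 8)(4 5)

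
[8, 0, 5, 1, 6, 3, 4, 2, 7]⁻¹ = [1, 3, 7, 5, 6, 2, 4, 8, 0]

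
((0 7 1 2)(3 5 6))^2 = (0 1)(2 7)(3 6 5)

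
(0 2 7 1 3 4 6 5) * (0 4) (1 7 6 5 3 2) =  (0 1 2 6 3) (4 5) 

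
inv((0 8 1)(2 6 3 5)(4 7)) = (0 1 8)(2 5 3 6)(4 7)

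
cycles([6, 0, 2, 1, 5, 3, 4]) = (0 6 4 5 3 1)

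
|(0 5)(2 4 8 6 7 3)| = 6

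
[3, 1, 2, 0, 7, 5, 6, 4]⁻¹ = [3, 1, 2, 0, 7, 5, 6, 4]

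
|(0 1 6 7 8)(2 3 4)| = 15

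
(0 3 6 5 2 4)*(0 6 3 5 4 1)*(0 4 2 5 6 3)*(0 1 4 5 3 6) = (1 5 3)(2 4 6)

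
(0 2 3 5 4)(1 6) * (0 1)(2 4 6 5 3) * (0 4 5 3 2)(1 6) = (0 5 1 3 2)(4 6)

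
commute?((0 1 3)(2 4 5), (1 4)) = no:(0 1 3)(2 4 5) * (1 4) = (0 4 5 2 1 3), (1 4) * (0 1 3)(2 4 5) = (0 1 5 2 4 3)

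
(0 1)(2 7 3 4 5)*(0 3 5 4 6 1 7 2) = (0 7 5)(1 3 6)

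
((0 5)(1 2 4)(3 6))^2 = (1 4 2)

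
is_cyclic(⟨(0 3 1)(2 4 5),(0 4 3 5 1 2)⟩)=yes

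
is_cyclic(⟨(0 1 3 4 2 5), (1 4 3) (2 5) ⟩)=no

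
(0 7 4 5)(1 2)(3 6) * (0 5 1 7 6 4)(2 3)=(0 6 2 7)(1 3 4)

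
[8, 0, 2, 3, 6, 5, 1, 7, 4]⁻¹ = [1, 6, 2, 3, 8, 5, 4, 7, 0]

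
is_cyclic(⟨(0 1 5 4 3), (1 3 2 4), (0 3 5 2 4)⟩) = no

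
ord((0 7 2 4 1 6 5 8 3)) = 9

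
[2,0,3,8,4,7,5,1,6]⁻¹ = [1,7,0,2,4,6,8,5,3]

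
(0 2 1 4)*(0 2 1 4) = (0 1)(2 4)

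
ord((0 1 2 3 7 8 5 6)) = 8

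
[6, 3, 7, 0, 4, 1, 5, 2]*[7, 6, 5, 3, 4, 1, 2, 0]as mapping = [0→2, 1→3, 2→0, 3→7, 4→4, 5→6, 6→1, 7→5]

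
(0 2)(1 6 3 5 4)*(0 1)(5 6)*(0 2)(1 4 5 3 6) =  (1 3)(2 4)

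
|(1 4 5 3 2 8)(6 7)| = 6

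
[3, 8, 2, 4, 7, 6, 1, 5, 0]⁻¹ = [8, 6, 2, 0, 3, 7, 5, 4, 1]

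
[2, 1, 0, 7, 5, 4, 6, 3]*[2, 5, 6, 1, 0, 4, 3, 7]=[6, 5, 2, 7, 4, 0, 3, 1]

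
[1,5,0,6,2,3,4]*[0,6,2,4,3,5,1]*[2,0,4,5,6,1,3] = [3,1,2,0,4,6,5]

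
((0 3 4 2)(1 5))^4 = ()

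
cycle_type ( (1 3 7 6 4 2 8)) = 7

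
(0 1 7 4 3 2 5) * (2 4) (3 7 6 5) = (0 1 6 5) (2 3 4 7) 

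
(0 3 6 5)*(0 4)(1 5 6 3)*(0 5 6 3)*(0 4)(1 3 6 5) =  (0 3 4 1 5)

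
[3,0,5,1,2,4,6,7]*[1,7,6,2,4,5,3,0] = [2,1,5,7,6,4,3,0]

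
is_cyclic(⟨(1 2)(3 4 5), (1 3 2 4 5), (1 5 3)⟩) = no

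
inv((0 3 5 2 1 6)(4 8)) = (0 6 1 2 5 3)(4 8)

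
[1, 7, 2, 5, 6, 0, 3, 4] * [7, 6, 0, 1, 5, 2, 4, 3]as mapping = [0→6, 1→3, 2→0, 3→2, 4→4, 5→7, 6→1, 7→5]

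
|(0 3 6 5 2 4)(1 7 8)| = 6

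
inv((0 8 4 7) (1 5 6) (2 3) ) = (0 7 4 8) (1 6 5) (2 3) 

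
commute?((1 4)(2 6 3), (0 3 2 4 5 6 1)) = no:(1 4)(2 6 3) * (0 3 2 4 5 6 1) = (0 3 4)(1 5 6 2), (0 3 2 4 5 6 1) * (1 4)(2 6 3) = (0 2 1)(3 6 4 5)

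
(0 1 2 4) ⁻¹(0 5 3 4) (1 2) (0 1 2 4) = (0 1 5 3) (2 4) 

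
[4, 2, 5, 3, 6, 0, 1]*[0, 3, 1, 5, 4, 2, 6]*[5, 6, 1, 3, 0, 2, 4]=[0, 6, 1, 2, 4, 5, 3]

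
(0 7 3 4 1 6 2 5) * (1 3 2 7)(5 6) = (0 1 5)(2 6 7)(3 4)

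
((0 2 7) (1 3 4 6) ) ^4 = (0 2 7) 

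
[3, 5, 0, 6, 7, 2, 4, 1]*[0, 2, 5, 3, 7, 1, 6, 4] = [3, 1, 0, 6, 4, 5, 7, 2]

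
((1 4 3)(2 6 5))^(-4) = (1 3 4)(2 5 6)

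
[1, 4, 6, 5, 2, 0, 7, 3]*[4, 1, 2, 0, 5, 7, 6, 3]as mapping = [0→1, 1→5, 2→6, 3→7, 4→2, 5→4, 6→3, 7→0]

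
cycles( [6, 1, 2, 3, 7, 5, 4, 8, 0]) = (0 6 4 7 8)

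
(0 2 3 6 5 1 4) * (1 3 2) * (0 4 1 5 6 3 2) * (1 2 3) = (0 5 3 1 2)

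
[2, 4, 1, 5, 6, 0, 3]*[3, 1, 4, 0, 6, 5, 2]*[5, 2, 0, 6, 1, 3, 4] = [1, 4, 2, 3, 0, 6, 5]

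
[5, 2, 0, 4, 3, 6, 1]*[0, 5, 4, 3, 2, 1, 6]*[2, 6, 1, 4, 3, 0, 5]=[6, 3, 2, 1, 4, 5, 0] 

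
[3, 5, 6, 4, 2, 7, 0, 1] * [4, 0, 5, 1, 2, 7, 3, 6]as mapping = [0→1, 1→7, 2→3, 3→2, 4→5, 5→6, 6→4, 7→0]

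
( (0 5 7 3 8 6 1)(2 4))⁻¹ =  (0 1 6 8 3 7 5)(2 4)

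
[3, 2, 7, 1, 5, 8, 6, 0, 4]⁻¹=[7, 3, 1, 0, 8, 4, 6, 2, 5]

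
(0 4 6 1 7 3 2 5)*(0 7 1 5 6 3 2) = (0 4 3)(2 6 5 7)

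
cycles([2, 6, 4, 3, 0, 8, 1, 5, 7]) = (0 2 4)(1 6)(5 8 7)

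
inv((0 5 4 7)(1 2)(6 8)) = (0 7 4 5)(1 2)(6 8)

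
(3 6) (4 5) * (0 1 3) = (0 1 3 6) (4 5) 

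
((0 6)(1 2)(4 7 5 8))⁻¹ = (0 6)(1 2)(4 8 5 7)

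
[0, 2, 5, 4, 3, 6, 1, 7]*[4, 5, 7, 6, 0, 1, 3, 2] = [4, 7, 1, 0, 6, 3, 5, 2]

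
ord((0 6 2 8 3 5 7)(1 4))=14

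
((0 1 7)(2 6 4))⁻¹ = (0 7 1)(2 4 6)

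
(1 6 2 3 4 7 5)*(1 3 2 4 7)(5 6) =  (1 5 3 7 6 4)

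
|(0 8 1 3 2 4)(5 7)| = 6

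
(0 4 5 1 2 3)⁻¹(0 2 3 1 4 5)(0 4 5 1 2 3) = (0 2 5 1 4 3)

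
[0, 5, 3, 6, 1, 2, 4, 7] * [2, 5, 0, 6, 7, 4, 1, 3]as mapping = [0→2, 1→4, 2→6, 3→1, 4→5, 5→0, 6→7, 7→3]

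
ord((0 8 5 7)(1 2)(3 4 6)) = 12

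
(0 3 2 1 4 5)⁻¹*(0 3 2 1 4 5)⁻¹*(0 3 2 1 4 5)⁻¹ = (0 1)(2 5)(3 4)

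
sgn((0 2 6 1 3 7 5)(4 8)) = -1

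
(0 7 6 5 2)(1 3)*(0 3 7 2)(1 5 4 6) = (0 2 3 5)(1 7)(4 6)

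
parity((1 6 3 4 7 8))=odd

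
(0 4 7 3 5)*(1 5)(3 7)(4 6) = (0 6 4 3 1 5)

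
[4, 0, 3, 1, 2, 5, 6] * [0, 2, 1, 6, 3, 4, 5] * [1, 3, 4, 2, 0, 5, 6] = [2, 1, 6, 4, 3, 0, 5]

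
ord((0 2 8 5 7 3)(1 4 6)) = 6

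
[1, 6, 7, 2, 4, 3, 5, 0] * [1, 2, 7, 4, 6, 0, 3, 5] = [2, 3, 5, 7, 6, 4, 0, 1]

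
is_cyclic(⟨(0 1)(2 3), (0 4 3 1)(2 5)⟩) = no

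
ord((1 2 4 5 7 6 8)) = 7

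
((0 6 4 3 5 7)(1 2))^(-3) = (0 3)(1 2)(4 7)(5 6)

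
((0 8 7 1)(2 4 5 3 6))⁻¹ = (0 1 7 8)(2 6 3 5 4)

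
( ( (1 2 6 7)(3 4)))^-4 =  ()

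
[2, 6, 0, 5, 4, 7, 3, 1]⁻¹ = [2, 7, 0, 6, 4, 3, 1, 5]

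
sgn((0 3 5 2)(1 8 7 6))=1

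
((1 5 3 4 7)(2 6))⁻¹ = (1 7 4 3 5)(2 6)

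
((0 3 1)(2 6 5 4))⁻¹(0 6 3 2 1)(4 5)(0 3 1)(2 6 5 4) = (0 3 5 1 6)(2 4)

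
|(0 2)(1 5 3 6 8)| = 10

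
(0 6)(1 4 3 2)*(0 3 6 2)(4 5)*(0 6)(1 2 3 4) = (0 3 6 4)(1 5)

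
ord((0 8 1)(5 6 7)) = 3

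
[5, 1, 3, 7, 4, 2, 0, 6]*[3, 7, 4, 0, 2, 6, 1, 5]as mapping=[0→6, 1→7, 2→0, 3→5, 4→2, 5→4, 6→3, 7→1]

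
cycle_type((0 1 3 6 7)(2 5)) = 2.5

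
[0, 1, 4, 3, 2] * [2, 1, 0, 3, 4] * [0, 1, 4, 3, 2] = [4, 1, 2, 3, 0]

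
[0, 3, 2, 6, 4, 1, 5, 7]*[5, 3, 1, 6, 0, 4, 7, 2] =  [5, 6, 1, 7, 0, 3, 4, 2]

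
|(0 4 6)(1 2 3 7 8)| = 15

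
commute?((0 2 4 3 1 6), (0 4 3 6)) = no:(0 2 4 3 1 6) * (0 4 3 6) = (0 2 3 1)(4 6), (0 4 3 6) * (0 2 4 3 1 6) = (0 3)(1 6 2 4)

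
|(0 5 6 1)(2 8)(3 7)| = 4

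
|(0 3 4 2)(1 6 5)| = 12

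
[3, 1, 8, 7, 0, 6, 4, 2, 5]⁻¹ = [4, 1, 7, 0, 6, 8, 5, 3, 2]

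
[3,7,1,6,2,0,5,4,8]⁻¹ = [5,2,4,0,7,6,3,1,8]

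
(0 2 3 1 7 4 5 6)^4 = (0 7)(1 6)(2 4)(3 5)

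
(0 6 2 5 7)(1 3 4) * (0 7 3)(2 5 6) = (0 2 6 5 3 4 1)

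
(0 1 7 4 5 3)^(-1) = (0 3 5 4 7 1)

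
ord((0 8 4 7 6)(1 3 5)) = 15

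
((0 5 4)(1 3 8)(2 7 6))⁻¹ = (0 4 5)(1 8 3)(2 6 7)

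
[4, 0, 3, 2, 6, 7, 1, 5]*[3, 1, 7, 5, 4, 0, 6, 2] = [4, 3, 5, 7, 6, 2, 1, 0]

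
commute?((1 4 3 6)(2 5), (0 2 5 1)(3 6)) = no:(1 4 3 6)(2 5) * (0 2 5 1)(3 6) = (0 2 1 4 6), (0 2 5 1)(3 6) * (1 4 3 6)(2 5) = (0 5 4 3 1)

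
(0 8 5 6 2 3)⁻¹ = (0 3 2 6 5 8)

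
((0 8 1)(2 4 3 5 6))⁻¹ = (0 1 8)(2 6 5 3 4)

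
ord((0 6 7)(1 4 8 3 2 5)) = 6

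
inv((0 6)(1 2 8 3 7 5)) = (0 6)(1 5 7 3 8 2)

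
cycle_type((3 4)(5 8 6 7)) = 2.4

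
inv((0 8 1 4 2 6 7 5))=(0 5 7 6 2 4 1 8)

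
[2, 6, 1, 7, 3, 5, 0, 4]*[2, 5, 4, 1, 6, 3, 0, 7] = [4, 0, 5, 7, 1, 3, 2, 6]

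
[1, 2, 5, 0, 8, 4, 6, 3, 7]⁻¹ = [3, 0, 1, 7, 5, 2, 6, 8, 4]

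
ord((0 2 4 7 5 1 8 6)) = 8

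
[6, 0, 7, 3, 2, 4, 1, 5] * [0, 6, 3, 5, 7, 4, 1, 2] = [1, 0, 2, 5, 3, 7, 6, 4]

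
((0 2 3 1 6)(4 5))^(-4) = (0 2 3 1 6)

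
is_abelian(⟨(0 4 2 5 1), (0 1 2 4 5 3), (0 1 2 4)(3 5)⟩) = no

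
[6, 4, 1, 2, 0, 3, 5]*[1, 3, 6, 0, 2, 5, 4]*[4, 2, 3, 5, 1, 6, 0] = [1, 3, 5, 0, 2, 4, 6]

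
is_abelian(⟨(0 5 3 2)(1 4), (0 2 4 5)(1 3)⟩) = no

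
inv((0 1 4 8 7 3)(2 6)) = (0 3 7 8 4 1)(2 6)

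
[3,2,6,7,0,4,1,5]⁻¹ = [4,6,1,0,5,7,2,3]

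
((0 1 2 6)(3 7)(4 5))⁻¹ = (0 6 2 1)(3 7)(4 5)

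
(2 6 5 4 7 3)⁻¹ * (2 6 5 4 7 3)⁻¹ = (2 7 5)(3 4 6)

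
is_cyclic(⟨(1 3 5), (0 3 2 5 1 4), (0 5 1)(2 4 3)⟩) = no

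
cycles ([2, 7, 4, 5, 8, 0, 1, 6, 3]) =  (0 2 4 8 3 5)(1 7 6)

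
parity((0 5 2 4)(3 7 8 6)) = even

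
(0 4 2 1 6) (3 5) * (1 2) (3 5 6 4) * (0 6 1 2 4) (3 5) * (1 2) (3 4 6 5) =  (0 3 2 6 5 4 1) 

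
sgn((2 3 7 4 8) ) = 1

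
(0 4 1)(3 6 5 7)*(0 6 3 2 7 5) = (0 4 1 6)(2 7)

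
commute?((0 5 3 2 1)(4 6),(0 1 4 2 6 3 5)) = no:(0 5 3 2 1)(4 6) * (0 1 4 2 6 3 5) = (2 4 3 6),(0 1 4 2 6 3 5) * (0 5 3 2 1)(4 6) = (1 6 2 4)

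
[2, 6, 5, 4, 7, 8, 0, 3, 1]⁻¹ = [6, 8, 0, 7, 3, 2, 1, 4, 5]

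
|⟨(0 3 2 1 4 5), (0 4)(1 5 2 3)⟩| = 720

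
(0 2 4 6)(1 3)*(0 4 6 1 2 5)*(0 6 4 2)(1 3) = (0 5 6 2 4 3)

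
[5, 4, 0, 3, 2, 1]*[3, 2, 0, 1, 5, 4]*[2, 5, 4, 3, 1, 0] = [1, 0, 3, 5, 2, 4]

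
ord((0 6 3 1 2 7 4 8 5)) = 9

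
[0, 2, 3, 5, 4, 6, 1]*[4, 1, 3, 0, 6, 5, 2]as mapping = [0→4, 1→3, 2→0, 3→5, 4→6, 5→2, 6→1]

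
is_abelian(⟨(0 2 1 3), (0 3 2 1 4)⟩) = no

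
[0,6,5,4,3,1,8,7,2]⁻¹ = [0,5,8,4,3,2,1,7,6]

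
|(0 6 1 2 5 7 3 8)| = 8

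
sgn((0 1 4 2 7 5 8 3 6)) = 1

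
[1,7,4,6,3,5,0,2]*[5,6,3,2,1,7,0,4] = [6,4,1,0,2,7,5,3]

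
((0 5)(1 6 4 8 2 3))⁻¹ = (0 5)(1 3 2 8 4 6)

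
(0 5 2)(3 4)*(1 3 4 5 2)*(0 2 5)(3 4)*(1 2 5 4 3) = (0 4 1 3)(2 5)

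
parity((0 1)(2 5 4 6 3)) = odd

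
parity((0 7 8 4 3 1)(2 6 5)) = odd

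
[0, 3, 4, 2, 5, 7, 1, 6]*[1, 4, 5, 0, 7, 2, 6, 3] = [1, 0, 7, 5, 2, 3, 4, 6]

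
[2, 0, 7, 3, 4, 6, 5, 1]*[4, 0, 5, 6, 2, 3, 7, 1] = [5, 4, 1, 6, 2, 7, 3, 0]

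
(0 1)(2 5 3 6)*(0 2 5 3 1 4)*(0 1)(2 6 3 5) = (0 4 1 6 2 5)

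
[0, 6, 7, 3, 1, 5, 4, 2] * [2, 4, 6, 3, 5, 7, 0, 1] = [2, 0, 1, 3, 4, 7, 5, 6]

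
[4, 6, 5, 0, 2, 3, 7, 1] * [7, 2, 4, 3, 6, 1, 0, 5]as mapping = [0→6, 1→0, 2→1, 3→7, 4→4, 5→3, 6→5, 7→2]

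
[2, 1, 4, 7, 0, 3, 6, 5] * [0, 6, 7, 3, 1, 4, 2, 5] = [7, 6, 1, 5, 0, 3, 2, 4]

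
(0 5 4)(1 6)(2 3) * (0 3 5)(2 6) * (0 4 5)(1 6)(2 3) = (0 4 2)(1 3)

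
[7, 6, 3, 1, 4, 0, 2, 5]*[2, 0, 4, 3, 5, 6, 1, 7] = [7, 1, 3, 0, 5, 2, 4, 6]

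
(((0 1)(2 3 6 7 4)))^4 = (2 4 7 6 3)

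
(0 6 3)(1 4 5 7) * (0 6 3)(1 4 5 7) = (0 3 6)(1 5)(4 7)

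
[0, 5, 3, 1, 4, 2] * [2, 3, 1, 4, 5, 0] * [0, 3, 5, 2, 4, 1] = [5, 0, 4, 2, 1, 3]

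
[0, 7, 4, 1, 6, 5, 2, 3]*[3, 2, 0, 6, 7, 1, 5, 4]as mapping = [0→3, 1→4, 2→7, 3→2, 4→5, 5→1, 6→0, 7→6]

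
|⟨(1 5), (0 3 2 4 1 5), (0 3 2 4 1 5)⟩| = 720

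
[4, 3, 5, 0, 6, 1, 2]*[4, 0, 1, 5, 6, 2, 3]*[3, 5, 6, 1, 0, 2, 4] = [4, 2, 6, 0, 1, 3, 5]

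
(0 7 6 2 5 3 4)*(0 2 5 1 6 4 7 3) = (0 3 7 4 2 1 6 5)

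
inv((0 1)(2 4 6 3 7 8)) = (0 1)(2 8 7 3 6 4)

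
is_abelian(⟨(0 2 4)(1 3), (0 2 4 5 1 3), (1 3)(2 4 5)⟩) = no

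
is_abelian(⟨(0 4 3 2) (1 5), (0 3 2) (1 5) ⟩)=no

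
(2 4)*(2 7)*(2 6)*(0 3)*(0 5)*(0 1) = (0 3 5 1) (2 4 7 6) 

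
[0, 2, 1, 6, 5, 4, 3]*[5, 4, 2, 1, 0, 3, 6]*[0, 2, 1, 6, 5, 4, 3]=[4, 1, 5, 3, 6, 0, 2]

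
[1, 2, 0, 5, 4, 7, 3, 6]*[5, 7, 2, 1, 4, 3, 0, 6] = [7, 2, 5, 3, 4, 6, 1, 0]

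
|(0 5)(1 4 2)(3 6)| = 6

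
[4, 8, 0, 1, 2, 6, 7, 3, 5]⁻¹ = [2, 3, 4, 7, 0, 8, 5, 6, 1]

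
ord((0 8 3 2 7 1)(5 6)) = 6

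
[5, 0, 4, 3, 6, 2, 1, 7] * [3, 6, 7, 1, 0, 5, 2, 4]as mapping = [0→5, 1→3, 2→0, 3→1, 4→2, 5→7, 6→6, 7→4]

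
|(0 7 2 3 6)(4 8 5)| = 15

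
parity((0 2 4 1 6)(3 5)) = odd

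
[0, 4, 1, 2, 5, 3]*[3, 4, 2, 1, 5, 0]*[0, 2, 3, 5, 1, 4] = [5, 4, 1, 3, 0, 2]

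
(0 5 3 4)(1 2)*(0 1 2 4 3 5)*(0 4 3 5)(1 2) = (0 4 2 1 3 5)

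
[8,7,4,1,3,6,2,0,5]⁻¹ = [7,3,6,4,2,8,5,1,0]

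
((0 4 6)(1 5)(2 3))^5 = (0 6 4)(1 5)(2 3)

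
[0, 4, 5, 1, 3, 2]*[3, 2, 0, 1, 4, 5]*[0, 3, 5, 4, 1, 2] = [4, 1, 2, 5, 3, 0]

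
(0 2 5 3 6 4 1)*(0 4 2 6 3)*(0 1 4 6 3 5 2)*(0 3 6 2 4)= (0 6 3 5 1 2 4)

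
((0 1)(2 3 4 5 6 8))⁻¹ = (0 1)(2 8 6 5 4 3)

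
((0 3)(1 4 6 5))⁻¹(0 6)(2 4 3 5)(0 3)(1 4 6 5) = (0 1 2 6)(3 5)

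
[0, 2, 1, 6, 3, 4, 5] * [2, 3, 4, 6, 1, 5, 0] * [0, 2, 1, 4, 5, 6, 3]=[1, 5, 4, 0, 3, 2, 6]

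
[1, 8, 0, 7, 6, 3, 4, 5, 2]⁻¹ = [2, 0, 8, 5, 6, 7, 4, 3, 1]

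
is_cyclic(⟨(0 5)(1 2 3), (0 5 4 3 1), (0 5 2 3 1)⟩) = no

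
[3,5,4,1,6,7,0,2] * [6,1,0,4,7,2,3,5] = [4,2,7,1,3,5,6,0]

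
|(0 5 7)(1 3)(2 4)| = 6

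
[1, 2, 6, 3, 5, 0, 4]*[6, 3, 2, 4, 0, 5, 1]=[3, 2, 1, 4, 5, 6, 0]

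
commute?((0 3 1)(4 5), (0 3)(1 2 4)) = no:(0 3 1)(4 5) * (0 3)(1 2 4) = (1 3 2 4 5), (0 3)(1 2 4) * (0 3 1)(4 5) = (0 1 2 5 4)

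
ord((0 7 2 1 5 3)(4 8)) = 6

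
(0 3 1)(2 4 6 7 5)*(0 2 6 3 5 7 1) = (0 5 6 1 2 4 3)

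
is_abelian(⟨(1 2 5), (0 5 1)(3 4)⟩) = no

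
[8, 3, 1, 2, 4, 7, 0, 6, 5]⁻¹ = [6, 2, 3, 1, 4, 8, 7, 5, 0]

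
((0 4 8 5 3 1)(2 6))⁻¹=(0 1 3 5 8 4)(2 6)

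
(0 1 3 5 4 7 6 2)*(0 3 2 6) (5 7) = (0 1 2 3 7) (4 5) 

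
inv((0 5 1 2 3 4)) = (0 4 3 2 1 5)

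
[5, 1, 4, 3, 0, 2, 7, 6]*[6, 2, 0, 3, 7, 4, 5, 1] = [4, 2, 7, 3, 6, 0, 1, 5]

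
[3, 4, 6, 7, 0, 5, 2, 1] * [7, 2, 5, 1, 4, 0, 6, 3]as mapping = [0→1, 1→4, 2→6, 3→3, 4→7, 5→0, 6→5, 7→2]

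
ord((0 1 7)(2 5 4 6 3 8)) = 6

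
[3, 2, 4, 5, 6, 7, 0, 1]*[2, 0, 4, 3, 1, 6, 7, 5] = [3, 4, 1, 6, 7, 5, 2, 0]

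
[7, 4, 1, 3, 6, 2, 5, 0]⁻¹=[7, 2, 5, 3, 1, 6, 4, 0]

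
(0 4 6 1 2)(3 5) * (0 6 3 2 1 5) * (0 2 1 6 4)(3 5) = (1 6 3 2 4 5)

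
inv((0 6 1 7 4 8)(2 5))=(0 8 4 7 1 6)(2 5)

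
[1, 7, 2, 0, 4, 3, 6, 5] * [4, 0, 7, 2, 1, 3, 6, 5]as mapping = [0→0, 1→5, 2→7, 3→4, 4→1, 5→2, 6→6, 7→3]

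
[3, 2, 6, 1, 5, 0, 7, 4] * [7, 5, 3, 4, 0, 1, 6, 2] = [4, 3, 6, 5, 1, 7, 2, 0]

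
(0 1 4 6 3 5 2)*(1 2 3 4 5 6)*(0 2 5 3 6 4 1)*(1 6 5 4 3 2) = (0 4)(1 2)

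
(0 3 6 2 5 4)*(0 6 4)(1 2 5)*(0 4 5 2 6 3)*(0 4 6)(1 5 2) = (0 4 3 2 5 6 1)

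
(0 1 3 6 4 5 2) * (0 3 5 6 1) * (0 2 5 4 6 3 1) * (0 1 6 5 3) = (0 2 6 5 3 1 4)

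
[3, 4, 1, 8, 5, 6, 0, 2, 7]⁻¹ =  [6, 2, 7, 0, 1, 4, 5, 8, 3]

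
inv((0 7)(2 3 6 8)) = (0 7)(2 8 6 3)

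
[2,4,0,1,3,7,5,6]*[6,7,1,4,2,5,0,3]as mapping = [0→1,1→2,2→6,3→7,4→4,5→3,6→5,7→0]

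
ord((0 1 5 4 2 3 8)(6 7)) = 14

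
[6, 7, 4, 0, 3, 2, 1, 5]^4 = [5, 4, 6, 7, 1, 0, 2, 3]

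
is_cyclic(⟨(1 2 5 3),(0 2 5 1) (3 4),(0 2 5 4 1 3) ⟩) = no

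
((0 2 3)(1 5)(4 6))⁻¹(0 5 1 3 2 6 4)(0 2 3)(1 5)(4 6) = (0 3 4 6 2 1 5)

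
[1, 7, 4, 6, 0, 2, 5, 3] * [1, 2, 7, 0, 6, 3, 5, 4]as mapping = [0→2, 1→4, 2→6, 3→5, 4→1, 5→7, 6→3, 7→0]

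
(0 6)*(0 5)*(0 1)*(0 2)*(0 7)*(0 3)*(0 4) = (0 6 5 1 2 7 3 4)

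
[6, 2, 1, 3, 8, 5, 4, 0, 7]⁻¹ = [7, 2, 1, 3, 6, 5, 0, 8, 4]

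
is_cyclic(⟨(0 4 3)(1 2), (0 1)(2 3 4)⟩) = no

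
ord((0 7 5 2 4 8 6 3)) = 8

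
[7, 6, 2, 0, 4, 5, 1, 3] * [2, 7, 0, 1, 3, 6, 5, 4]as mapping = [0→4, 1→5, 2→0, 3→2, 4→3, 5→6, 6→7, 7→1]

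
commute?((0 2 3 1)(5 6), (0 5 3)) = no:(0 2 3 1)(5 6) * (0 5 3) = (0 2)(1 5 6 3), (0 5 3) * (0 2 3 1)(5 6) = (0 6 5 1)(2 3)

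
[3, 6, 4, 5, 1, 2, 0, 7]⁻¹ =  [6, 4, 5, 0, 2, 3, 1, 7]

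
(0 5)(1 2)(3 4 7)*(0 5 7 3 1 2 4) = (0 7 1 4 3)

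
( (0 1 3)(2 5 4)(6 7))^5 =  (0 3 1)(2 4 5)(6 7)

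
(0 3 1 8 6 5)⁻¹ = (0 5 6 8 1 3)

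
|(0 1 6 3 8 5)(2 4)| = 6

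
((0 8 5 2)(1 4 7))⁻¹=(0 2 5 8)(1 7 4)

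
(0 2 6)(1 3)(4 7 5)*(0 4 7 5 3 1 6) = (0 2)(3 6 4 5 7)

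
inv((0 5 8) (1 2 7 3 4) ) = (0 8 5) (1 4 3 7 2) 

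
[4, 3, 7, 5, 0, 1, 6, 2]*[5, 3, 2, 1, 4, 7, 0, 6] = [4, 1, 6, 7, 5, 3, 0, 2]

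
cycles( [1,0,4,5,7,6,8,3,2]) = (0 1)(2 4 7 3 5 6 8)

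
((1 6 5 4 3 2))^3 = (1 4)(2 5)(3 6)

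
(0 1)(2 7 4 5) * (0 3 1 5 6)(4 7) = (0 5 2 4 6)(1 3)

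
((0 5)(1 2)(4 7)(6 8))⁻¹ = (0 5)(1 2)(4 7)(6 8)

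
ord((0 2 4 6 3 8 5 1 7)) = 9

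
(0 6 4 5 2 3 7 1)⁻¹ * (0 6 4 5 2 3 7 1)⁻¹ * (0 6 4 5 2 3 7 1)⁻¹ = (0 3 4 1 2 6 7 5)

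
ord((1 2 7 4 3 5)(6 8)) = 6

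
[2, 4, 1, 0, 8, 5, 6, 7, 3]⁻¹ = [3, 2, 0, 8, 1, 5, 6, 7, 4]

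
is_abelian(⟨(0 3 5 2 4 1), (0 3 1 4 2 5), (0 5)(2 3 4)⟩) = no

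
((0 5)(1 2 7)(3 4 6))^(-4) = (1 7 2)(3 6 4)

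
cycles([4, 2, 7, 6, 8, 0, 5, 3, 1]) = (0 4 8 1 2 7 3 6 5)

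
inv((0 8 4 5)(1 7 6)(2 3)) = (0 5 4 8)(1 6 7)(2 3)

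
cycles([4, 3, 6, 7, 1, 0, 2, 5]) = (0 4 1 3 7 5)(2 6)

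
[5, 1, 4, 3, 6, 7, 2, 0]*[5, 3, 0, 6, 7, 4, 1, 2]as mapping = [0→4, 1→3, 2→7, 3→6, 4→1, 5→2, 6→0, 7→5]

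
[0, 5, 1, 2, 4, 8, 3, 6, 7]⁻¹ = [0, 2, 3, 6, 4, 1, 7, 8, 5]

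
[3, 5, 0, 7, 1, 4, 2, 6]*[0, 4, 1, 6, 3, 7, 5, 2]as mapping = [0→6, 1→7, 2→0, 3→2, 4→4, 5→3, 6→1, 7→5]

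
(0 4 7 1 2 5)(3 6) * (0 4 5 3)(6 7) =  (0 5 4 6)(1 2 3 7)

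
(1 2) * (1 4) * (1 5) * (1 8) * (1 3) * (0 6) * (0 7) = (0 6 7)(1 2 4 5 8 3)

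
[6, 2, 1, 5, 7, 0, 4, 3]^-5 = [6, 2, 1, 5, 7, 0, 4, 3]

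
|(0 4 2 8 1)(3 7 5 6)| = 20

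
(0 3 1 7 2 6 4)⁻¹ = (0 4 6 2 7 1 3)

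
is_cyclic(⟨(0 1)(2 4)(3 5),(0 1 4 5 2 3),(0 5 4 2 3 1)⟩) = no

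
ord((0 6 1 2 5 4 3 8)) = 8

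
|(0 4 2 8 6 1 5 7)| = 8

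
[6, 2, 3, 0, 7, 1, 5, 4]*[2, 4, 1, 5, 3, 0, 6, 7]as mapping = [0→6, 1→1, 2→5, 3→2, 4→7, 5→4, 6→0, 7→3]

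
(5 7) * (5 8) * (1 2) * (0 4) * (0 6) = (0 4 6)(1 2)(5 7 8)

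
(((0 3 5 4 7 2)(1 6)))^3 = (0 4)(1 6)(2 5)(3 7)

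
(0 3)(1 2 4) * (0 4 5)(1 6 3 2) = (0 2 5)(3 4 6)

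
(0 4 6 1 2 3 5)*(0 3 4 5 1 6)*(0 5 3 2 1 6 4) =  (0 3 6 4 5 2)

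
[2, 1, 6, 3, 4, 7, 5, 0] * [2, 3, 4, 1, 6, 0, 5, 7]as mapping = [0→4, 1→3, 2→5, 3→1, 4→6, 5→7, 6→0, 7→2]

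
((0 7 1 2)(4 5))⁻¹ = (0 2 1 7)(4 5)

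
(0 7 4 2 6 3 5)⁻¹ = (0 5 3 6 2 4 7)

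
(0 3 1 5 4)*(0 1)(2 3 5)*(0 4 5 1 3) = (0 1 2)(3 4)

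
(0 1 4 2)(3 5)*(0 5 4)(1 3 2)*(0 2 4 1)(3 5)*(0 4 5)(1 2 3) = (1 3 2)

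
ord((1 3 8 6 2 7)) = 6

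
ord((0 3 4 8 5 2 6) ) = 7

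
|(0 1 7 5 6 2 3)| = 7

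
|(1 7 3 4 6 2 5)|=7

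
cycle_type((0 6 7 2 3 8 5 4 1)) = 9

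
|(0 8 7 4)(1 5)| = 4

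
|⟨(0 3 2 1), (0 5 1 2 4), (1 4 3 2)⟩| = 720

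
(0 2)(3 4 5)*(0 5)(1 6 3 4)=(0 2 5 4)(1 6 3)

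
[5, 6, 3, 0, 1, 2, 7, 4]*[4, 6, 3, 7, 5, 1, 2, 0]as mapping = [0→1, 1→2, 2→7, 3→4, 4→6, 5→3, 6→0, 7→5]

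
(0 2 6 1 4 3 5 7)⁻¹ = (0 7 5 3 4 1 6 2)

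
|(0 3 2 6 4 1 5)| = 7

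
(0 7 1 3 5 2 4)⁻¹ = (0 4 2 5 3 1 7)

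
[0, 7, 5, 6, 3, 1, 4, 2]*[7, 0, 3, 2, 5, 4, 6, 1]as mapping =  [0→7, 1→1, 2→4, 3→6, 4→2, 5→0, 6→5, 7→3]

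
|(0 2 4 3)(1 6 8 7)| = 4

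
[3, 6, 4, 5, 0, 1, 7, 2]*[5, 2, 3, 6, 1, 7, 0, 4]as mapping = [0→6, 1→0, 2→1, 3→7, 4→5, 5→2, 6→4, 7→3]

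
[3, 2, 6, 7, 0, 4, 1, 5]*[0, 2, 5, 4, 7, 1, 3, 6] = [4, 5, 3, 6, 0, 7, 2, 1]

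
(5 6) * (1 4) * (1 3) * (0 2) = (0 2)(1 4 3)(5 6)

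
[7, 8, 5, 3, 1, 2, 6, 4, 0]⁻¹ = [8, 4, 5, 3, 7, 2, 6, 0, 1]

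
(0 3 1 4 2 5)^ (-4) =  (0 1 2)(3 4 5)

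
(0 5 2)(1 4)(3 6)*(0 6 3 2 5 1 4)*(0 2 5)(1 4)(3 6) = (0 4 1 2 3 6 5)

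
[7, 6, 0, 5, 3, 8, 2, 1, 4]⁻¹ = [2, 7, 6, 4, 8, 3, 1, 0, 5]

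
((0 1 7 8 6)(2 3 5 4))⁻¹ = (0 6 8 7 1)(2 4 5 3)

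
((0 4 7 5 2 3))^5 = (0 3 2 5 7 4)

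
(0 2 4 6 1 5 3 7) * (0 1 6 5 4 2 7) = (0 7 1 4 5 3)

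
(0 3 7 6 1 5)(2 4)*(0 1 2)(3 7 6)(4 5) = (0 7 3 6 2 5 1 4)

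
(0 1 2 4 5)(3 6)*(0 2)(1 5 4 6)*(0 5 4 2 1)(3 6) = (0 4 2 3)(1 5)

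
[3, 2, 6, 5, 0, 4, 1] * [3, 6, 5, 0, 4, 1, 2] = [0, 5, 2, 1, 3, 4, 6]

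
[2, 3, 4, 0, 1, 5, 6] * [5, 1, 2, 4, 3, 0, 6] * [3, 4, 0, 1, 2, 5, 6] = [0, 2, 1, 5, 4, 3, 6]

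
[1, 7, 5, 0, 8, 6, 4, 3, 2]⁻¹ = [3, 0, 8, 7, 6, 2, 5, 1, 4]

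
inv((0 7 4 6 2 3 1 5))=(0 5 1 3 2 6 4 7)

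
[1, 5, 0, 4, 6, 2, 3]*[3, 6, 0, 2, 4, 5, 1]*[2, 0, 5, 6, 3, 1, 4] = [4, 1, 6, 3, 0, 2, 5]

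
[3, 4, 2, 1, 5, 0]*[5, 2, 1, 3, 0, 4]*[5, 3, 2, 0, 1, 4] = [0, 5, 3, 2, 1, 4]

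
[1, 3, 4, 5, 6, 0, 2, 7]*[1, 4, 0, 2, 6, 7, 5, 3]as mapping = [0→4, 1→2, 2→6, 3→7, 4→5, 5→1, 6→0, 7→3]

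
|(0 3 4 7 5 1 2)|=7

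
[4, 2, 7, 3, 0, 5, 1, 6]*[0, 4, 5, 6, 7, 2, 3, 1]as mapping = [0→7, 1→5, 2→1, 3→6, 4→0, 5→2, 6→4, 7→3]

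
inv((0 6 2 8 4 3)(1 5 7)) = (0 3 4 8 2 6)(1 7 5)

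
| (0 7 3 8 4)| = 5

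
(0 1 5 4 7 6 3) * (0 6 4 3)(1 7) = (0 7 4 1 5 3 6)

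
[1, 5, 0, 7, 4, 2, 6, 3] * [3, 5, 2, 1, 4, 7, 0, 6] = [5, 7, 3, 6, 4, 2, 0, 1]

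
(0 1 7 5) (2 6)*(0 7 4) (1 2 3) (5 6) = (0 2 5 7 6 3 1 4) 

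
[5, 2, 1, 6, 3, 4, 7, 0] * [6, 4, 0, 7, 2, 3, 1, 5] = [3, 0, 4, 1, 7, 2, 5, 6]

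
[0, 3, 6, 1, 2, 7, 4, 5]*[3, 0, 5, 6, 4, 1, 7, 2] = [3, 6, 7, 0, 5, 2, 4, 1]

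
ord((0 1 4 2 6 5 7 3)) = 8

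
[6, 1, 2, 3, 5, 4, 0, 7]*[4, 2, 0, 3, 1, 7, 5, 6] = [5, 2, 0, 3, 7, 1, 4, 6]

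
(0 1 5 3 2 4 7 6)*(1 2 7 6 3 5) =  (0 2 4 6)(3 7)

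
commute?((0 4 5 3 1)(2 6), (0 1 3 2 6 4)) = no:(0 4 5 3 1)(2 6)*(0 1 3 2 6 4) = (2 4 5), (0 1 3 2 6 4)*(0 4 5 3 1)(2 6) = (3 6 5)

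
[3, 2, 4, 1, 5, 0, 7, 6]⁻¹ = [5, 3, 1, 0, 2, 4, 7, 6]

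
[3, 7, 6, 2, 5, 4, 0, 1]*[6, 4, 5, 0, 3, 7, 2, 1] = [0, 1, 2, 5, 7, 3, 6, 4]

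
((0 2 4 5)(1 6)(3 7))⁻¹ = (0 5 4 2)(1 6)(3 7)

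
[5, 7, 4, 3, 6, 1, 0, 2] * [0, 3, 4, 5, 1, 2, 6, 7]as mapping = [0→2, 1→7, 2→1, 3→5, 4→6, 5→3, 6→0, 7→4]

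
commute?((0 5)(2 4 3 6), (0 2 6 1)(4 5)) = no:(0 5)(2 4 3 6)*(0 2 6 1)(4 5) = (0 4 3 1)(2 5), (0 2 6 1)(4 5)*(0 5)(2 4 3 6) = (0 4)(1 5 3 6)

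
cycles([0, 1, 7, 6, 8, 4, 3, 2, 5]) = (2 7)(3 6)(4 8 5)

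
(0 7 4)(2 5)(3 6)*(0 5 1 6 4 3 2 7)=(1 6 2)(3 4 5 7)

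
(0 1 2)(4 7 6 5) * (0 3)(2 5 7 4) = (0 1 5 2 3)(6 7)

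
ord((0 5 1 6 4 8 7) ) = 7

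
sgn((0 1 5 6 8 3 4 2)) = -1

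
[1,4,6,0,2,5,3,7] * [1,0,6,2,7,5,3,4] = [0,7,3,1,6,5,2,4]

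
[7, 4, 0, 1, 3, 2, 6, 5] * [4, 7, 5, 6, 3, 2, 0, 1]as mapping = [0→1, 1→3, 2→4, 3→7, 4→6, 5→5, 6→0, 7→2]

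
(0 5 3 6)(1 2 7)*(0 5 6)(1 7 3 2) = (0 6 5 2 3)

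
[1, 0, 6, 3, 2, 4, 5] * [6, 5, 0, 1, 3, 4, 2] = [5, 6, 2, 1, 0, 3, 4]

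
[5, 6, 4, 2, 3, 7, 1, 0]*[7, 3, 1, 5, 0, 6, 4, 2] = [6, 4, 0, 1, 5, 2, 3, 7]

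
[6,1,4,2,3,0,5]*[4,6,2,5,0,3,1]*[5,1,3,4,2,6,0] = [1,0,5,3,6,2,4]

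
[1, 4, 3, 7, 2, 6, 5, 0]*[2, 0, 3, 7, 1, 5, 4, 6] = [0, 1, 7, 6, 3, 4, 5, 2]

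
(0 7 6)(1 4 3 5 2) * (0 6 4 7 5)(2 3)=(0 5 3)(1 7 4 2)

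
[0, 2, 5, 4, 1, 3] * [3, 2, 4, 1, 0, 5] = [3, 4, 5, 0, 2, 1]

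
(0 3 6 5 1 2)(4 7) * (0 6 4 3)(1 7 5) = (1 2 6)(3 4 5 7)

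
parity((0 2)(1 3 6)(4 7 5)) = odd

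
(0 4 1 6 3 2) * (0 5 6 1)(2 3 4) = (0 2 5 6 4)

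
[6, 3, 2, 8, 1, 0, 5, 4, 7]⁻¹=[5, 4, 2, 1, 7, 6, 0, 8, 3]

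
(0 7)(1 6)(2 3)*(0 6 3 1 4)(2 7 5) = (0 5 2 1 3 7 6 4)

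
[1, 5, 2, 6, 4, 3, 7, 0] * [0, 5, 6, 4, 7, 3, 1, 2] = [5, 3, 6, 1, 7, 4, 2, 0]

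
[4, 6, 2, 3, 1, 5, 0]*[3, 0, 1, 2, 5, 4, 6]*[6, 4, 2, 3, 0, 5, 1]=[5, 1, 4, 2, 6, 0, 3]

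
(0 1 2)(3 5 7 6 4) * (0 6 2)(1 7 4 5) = (0 7 2 6 5 4 3 1)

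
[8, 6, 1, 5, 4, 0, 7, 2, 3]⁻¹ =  [5, 2, 7, 8, 4, 3, 1, 6, 0]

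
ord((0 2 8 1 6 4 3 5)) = 8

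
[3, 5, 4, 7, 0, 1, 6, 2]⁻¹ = [4, 5, 7, 0, 2, 1, 6, 3]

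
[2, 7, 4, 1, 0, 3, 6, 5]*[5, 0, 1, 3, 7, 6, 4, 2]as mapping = [0→1, 1→2, 2→7, 3→0, 4→5, 5→3, 6→4, 7→6]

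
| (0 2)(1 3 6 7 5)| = 10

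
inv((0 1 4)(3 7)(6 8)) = (0 4 1)(3 7)(6 8)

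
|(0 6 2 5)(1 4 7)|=12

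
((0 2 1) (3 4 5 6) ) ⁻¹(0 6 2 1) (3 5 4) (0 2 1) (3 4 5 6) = (0 2 3 1) (4 6 5) 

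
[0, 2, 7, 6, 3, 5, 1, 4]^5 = [0, 6, 1, 4, 7, 5, 3, 2]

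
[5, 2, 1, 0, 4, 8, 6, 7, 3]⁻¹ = [3, 2, 1, 8, 4, 0, 6, 7, 5]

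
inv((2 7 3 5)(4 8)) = (2 5 3 7)(4 8)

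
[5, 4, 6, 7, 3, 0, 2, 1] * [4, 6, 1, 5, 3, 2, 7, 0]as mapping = [0→2, 1→3, 2→7, 3→0, 4→5, 5→4, 6→1, 7→6]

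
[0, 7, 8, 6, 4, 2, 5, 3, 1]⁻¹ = [0, 8, 5, 7, 4, 6, 3, 1, 2]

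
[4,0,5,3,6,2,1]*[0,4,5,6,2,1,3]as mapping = [0→2,1→0,2→1,3→6,4→3,5→5,6→4]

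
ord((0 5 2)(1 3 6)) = 3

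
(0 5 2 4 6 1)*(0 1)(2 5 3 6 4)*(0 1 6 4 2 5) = (0 3 4 2 5)(1 6)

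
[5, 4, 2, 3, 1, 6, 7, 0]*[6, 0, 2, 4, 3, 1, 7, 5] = [1, 3, 2, 4, 0, 7, 5, 6]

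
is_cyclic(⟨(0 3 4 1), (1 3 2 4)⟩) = no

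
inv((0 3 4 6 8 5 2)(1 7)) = (0 2 5 8 6 4 3)(1 7)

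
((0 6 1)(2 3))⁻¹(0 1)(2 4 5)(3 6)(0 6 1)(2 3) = (0 6)(1 2)(3 4 5)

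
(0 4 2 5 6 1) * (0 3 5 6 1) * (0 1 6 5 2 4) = (1 3 2 5 6)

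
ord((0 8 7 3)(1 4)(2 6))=4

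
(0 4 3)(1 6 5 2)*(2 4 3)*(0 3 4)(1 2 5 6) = (0 4 5)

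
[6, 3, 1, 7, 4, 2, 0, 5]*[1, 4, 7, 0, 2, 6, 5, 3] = [5, 0, 4, 3, 2, 7, 1, 6]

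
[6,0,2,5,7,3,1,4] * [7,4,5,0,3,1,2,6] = [2,7,5,1,6,0,4,3]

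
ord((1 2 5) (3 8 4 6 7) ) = 15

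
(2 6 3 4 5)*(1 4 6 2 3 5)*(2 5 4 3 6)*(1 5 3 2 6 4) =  (1 2 3 6)(4 5)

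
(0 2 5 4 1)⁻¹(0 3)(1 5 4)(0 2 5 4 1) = (0 4 1)(2 3)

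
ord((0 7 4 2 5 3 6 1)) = 8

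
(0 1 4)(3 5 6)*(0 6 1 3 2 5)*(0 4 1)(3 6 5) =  (0 6 2 3 4 5)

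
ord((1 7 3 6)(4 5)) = 4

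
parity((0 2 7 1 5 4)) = odd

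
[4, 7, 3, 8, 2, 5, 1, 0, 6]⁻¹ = [7, 6, 4, 2, 0, 5, 8, 1, 3]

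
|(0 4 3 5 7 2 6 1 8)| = 9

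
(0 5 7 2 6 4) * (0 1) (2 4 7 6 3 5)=(0 2 3 5 6 7 4 1) 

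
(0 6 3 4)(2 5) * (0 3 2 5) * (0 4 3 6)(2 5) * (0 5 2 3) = (0 5 3)(2 4 6)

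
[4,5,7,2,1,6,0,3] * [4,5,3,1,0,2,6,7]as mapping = [0→0,1→2,2→7,3→3,4→5,5→6,6→4,7→1]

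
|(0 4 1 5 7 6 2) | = 7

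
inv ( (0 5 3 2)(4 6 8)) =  (0 2 3 5)(4 8 6)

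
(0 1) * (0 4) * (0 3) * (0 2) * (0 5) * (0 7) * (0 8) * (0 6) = (0 1 4 3 2 5 7 8 6)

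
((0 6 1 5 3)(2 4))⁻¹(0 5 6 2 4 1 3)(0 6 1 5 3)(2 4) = (0 6 3 1 4 2 5)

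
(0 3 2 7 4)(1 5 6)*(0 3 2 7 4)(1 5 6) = (0 2 4 3 7)(1 6 5)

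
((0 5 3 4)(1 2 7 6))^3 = (0 4 3 5)(1 6 7 2)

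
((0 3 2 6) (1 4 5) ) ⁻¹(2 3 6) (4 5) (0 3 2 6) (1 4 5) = (0 6 2) (1 5) 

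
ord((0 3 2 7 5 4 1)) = 7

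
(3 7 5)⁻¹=(3 5 7)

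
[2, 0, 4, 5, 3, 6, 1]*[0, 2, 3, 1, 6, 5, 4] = [3, 0, 6, 5, 1, 4, 2]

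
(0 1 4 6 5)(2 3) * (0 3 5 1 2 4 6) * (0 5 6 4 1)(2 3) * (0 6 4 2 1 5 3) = (1 2 4 3 5)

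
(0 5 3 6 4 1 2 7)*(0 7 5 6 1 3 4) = (0 6)(1 2 5 4 3)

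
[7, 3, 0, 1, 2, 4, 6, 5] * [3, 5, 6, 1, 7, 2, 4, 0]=[0, 1, 3, 5, 6, 7, 4, 2]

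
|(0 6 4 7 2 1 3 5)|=8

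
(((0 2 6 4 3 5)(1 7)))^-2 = (0 3 6)(2 5 4)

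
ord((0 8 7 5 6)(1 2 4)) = 15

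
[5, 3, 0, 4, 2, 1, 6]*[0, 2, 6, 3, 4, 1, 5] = [1, 3, 0, 4, 6, 2, 5]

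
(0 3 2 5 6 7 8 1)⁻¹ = (0 1 8 7 6 5 2 3)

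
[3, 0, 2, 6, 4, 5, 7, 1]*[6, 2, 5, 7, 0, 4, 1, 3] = [7, 6, 5, 1, 0, 4, 3, 2]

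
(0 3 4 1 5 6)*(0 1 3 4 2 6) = (0 4 3 2 6 1 5) 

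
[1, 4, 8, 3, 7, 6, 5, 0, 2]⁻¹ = [7, 0, 8, 3, 1, 6, 5, 4, 2]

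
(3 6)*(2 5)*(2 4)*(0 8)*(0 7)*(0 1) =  (0 8 7 1)(2 5 4)(3 6)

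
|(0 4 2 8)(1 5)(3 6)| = 4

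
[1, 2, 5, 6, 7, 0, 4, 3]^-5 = [5, 0, 1, 7, 6, 2, 3, 4]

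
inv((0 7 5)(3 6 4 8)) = (0 5 7)(3 8 4 6)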